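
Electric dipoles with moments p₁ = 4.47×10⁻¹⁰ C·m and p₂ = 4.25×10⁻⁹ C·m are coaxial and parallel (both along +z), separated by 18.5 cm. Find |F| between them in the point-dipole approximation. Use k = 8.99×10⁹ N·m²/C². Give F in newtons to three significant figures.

On-axis field of dipole 1 at distance r: E = 2kp₁/r³. Force on dipole 2 is F = p₂·dE/dr (gradient along axis).
dE/dr = −6kp₁/r⁴, so |F| = 6kp₁p₂/r⁴ (attractive for aligned moments).
F = 6(8.99×10⁹)(4.47×10⁻¹⁰)(4.25×10⁻⁹)/(0.185)⁴ = 8.748×10⁻⁵ N.

F ≈ 8.75×10⁻⁵ N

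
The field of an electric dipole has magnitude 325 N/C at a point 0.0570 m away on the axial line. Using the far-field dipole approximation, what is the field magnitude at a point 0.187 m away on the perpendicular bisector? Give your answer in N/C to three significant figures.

Dipole fields scale as 1/r³ in the far field.
The axial field is twice the equatorial field at the same r, so the geometry factor is 1/2.
E₂ = E₁ · (1/2) · (r₁/r₂)³ = 325 · 0.5 · (0.0570/0.187)³.
(r₁/r₂)³ = (0.3048)³ = 0.02832.
E₂ ≈ 4.602 N/C.

E ≈ 4.60 N/C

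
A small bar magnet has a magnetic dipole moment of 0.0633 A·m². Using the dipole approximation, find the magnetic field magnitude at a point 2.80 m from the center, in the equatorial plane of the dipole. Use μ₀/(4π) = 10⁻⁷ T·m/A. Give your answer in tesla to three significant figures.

B ≈ 2.88×10⁻¹⁰ T

In the equatorial plane B = (μ₀/4π)·m/r³ (half the axial value).
B = (10⁻⁷)·(0.0633) / (2.80)³ = 2.884×10⁻¹⁰ T.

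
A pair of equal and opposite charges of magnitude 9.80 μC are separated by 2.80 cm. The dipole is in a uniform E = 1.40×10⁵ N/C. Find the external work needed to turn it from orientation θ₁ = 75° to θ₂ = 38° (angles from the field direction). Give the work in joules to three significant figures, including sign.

Dipole moment p = qd = (9.80×10⁻⁶ C)(0.0280 m) = 2.744×10⁻⁷ C·m.
W_ext = ΔU = U(θ₂) − U(θ₁) = −pE cosθ₂ − (−pE cosθ₁) = pE(cosθ₁ − cosθ₂).
W = (2.744×10⁻⁷)(1.40×10⁵)·(cos75° − cos38°) = (0.03842)·(-0.5292) = -0.02033 J.

W ≈ -0.0203 J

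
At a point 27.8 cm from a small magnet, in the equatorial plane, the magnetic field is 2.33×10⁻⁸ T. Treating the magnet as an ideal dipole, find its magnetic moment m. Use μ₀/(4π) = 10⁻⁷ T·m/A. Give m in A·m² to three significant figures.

In the equatorial plane B = (μ₀/4π)·m/r³, so m = Br³·4π/(μ₀).
m = (2.33×10⁻⁸)·(0.278)³ / (10⁻⁷) = 0.005006 A·m².

m ≈ 0.00501 A·m²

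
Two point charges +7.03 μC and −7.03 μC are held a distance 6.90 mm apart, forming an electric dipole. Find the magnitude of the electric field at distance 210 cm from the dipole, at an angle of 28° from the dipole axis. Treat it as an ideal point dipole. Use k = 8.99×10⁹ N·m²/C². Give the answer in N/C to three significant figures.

Dipole moment p = qd = (7.03×10⁻⁶ C)(0.00690 m) = 4.851×10⁻⁸ C·m.
At angle θ the dipole field magnitude is E = (kp/r³)·√(1 + 3cos²θ).
kp/r³ = (8.99×10⁹)(4.851×10⁻⁸) / (2.10)³ = 47.09 N/C.
√(1 + 3cos²28°) = √(1 + 3·0.7796) = √3.3388 ≈ 1.8272.
E ≈ 47.09 × 1.827 = 86.05 N/C.

E ≈ 86.0 N/C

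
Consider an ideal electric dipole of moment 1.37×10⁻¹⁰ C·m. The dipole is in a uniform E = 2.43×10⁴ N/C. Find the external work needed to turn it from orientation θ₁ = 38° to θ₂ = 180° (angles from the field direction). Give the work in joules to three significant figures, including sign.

W_ext = ΔU = U(θ₂) − U(θ₁) = −pE cosθ₂ − (−pE cosθ₁) = pE(cosθ₁ − cosθ₂).
W = (1.37×10⁻¹⁰)(2.43×10⁴)·(cos38° − cos180°) = (3.329×10⁻⁶)·(+1.7880) = 5.952×10⁻⁶ J.

W ≈ 5.95×10⁻⁶ J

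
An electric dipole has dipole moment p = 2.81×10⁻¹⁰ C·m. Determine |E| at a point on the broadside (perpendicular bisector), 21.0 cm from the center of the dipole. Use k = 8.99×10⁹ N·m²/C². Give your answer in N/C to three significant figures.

On the perpendicular bisector E = kp/r³ (half the axial value at the same distance).
E = (8.99×10⁹)(2.81×10⁻¹⁰) / (0.210)³ = 272.8 N/C.

E ≈ 273 N/C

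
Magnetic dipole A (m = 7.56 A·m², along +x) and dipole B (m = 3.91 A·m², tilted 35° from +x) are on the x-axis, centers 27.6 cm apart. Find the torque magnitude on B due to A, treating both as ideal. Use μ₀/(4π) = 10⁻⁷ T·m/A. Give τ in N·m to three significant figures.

τ ≈ 1.61×10⁻⁴ N·m

Dipole B is on the axis of dipole A, so B₁ there is axial: B₁ = (μ₀/4π)·2m₁/r³ along +x.
B₁ = 2(10⁻⁷)(7.56)/(0.276)³ = 7.192×10⁻⁵ T.
τ = m₂ B₁ sinθ.
τ = (3.91)(7.192×10⁻⁵)·sin35° = 1.613×10⁻⁴ N·m.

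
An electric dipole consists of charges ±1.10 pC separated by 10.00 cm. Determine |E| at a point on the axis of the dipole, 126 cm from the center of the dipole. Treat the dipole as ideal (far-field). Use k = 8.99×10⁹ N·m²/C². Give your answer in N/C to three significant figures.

E ≈ 9.89×10⁻⁴ N/C

Dipole moment p = qd = (1.10×10⁻¹² C)(0.100 m) = 1.10×10⁻¹³ C·m.
On the dipole axis E = 2kp/r³.
E = 2·(8.99×10⁹)(1.10×10⁻¹³) / (1.26)³ = 9.887×10⁻⁴ N/C.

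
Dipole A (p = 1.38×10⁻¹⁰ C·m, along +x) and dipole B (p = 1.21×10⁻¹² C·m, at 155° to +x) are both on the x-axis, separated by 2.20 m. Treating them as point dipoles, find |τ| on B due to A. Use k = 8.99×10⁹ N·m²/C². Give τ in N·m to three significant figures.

τ ≈ 1.19×10⁻¹³ N·m

The second dipole sits on the axis of the first, so the field there is axial: E₁ = 2kp₁/r³ along +x.
E₁ = 2(8.99×10⁹)(1.38×10⁻¹⁰)/(2.20)³ = 0.2330 N/C.
Torque on the second dipole: τ = p₂ E₁ sinθ.
τ = (1.21×10⁻¹²)(0.2330)·sin155° = 1.192×10⁻¹³ N·m.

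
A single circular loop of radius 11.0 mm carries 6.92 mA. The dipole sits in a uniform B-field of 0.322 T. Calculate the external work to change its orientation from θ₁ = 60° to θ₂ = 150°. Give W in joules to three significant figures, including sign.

W ≈ 1.16×10⁻⁶ J

Magnetic moment m = IA = Iπa² = (0.00692)·π·(0.0110)² = 2.631×10⁻⁶ A·m².
W_ext = ΔU = −mB cosθ₂ + mB cosθ₁ = mB(cosθ₁ − cosθ₂).
W = (2.631×10⁻⁶)(0.322)·(cos60° − cos150°) = (8.472×10⁻⁷)·(+1.3660) = 1.157×10⁻⁶ J.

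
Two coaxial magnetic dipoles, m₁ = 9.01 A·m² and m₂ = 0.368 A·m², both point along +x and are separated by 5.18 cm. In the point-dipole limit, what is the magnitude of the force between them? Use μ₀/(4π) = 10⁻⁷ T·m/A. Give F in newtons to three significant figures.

On-axis B of dipole 1: B = (μ₀/4π)·2m₁/r³. Force on dipole 2: F = m₂·dB/dr.
dB/dr = −(μ₀/4π)·6m₁/r⁴, so |F| = (μ₀/4π)·6m₁m₂/r⁴.
F = 6(10⁻⁷)(9.01)(0.368)/(0.0518)⁴ = 0.2763 N.

F ≈ 0.276 N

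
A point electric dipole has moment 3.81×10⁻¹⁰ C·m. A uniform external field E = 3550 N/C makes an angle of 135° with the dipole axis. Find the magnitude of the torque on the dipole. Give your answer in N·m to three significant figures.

Torque on an electric dipole: τ = pE sinθ.
τ = (3.81×10⁻¹⁰)(3550)·sin135° = 9.564×10⁻⁷ N·m.

τ ≈ 9.56×10⁻⁷ N·m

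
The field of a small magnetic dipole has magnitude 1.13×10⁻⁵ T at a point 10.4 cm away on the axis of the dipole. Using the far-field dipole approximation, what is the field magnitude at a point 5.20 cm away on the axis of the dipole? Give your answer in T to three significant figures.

B ≈ 9.04×10⁻⁵ T

Dipole fields scale as 1/r³ in the far field; the geometry is the same at both points.
B₂ = B₁ · (r₁/r₂)³ = 1.13×10⁻⁵ · (10.4/5.20)³.
(r₁/r₂)³ = (2)³ = 8.
B₂ ≈ 9.040×10⁻⁵ T.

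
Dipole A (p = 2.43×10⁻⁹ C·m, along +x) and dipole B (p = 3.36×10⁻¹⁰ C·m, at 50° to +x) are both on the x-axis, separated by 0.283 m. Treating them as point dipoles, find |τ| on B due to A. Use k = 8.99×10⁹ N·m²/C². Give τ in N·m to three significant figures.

τ ≈ 4.96×10⁻⁷ N·m

The second dipole sits on the axis of the first, so the field there is axial: E₁ = 2kp₁/r³ along +x.
E₁ = 2(8.99×10⁹)(2.43×10⁻⁹)/(0.283)³ = 1928 N/C.
Torque on the second dipole: τ = p₂ E₁ sinθ.
τ = (3.36×10⁻¹⁰)(1928)·sin50° = 4.962×10⁻⁷ N·m.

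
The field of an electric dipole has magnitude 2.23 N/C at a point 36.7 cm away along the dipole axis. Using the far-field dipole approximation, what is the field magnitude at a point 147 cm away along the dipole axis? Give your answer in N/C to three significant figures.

Dipole fields scale as 1/r³ in the far field; the geometry is the same at both points.
E₂ = E₁ · (r₁/r₂)³ = 2.23 · (36.7/147)³.
(r₁/r₂)³ = (0.2497)³ = 0.01556.
E₂ ≈ 0.03470 N/C.

E ≈ 0.0347 N/C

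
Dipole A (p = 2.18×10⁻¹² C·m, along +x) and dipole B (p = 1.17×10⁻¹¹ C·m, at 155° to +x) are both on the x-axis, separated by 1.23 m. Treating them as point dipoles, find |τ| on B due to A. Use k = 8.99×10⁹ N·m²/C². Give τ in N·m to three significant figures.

τ ≈ 1.04×10⁻¹³ N·m

The second dipole sits on the axis of the first, so the field there is axial: E₁ = 2kp₁/r³ along +x.
E₁ = 2(8.99×10⁹)(2.18×10⁻¹²)/(1.23)³ = 0.02106 N/C.
Torque on the second dipole: τ = p₂ E₁ sinθ.
τ = (1.17×10⁻¹¹)(0.02106)·sin155° = 1.042×10⁻¹³ N·m.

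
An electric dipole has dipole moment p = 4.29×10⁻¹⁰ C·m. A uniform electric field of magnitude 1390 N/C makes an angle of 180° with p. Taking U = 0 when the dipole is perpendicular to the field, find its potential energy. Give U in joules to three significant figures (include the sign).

U = −p·E = −pE cosθ.
U = −(4.29×10⁻¹⁰)(1390)·cos180° = 5.963×10⁻⁷ J.

U ≈ 5.96×10⁻⁷ J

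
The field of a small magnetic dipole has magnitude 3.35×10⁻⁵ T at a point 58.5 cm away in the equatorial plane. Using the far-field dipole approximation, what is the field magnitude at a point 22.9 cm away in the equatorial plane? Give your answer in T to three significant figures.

B ≈ 5.58×10⁻⁴ T

Dipole fields scale as 1/r³ in the far field; the geometry is the same at both points.
B₂ = B₁ · (r₁/r₂)³ = 3.35×10⁻⁵ · (58.5/22.9)³.
(r₁/r₂)³ = (2.555)³ = 16.67.
B₂ ≈ 5.585×10⁻⁴ T.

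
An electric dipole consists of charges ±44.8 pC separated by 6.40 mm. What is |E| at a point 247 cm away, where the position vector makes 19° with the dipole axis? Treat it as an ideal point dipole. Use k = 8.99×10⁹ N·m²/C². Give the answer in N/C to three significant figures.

E ≈ 3.28×10⁻⁴ N/C

Dipole moment p = qd = (4.48×10⁻¹¹ C)(0.00640 m) = 2.867×10⁻¹³ C·m.
At angle θ the dipole field magnitude is E = (kp/r³)·√(1 + 3cos²θ).
kp/r³ = (8.99×10⁹)(2.867×10⁻¹³) / (2.47)³ = 1.710×10⁻⁴ N/C.
√(1 + 3cos²19°) = √(1 + 3·0.8940) = √3.6820 ≈ 1.9189.
E ≈ 1.710×10⁻⁴ × 1.919 = 3.282×10⁻⁴ N/C.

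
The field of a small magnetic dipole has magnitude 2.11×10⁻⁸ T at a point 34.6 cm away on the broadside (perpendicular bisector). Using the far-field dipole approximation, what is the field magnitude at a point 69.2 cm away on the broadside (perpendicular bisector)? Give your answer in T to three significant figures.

Dipole fields scale as 1/r³ in the far field; the geometry is the same at both points.
B₂ = B₁ · (r₁/r₂)³ = 2.11×10⁻⁸ · (34.6/69.2)³.
(r₁/r₂)³ = (0.5)³ = 0.125.
B₂ ≈ 2.638×10⁻⁹ T.

B ≈ 2.64×10⁻⁹ T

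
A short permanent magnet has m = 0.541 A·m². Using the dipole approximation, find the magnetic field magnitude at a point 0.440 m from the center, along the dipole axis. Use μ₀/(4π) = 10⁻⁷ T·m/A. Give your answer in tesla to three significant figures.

B ≈ 1.27×10⁻⁶ T

On axis B = (μ₀/4π)·2m/r³.
B = 2·(10⁻⁷)·(0.541) / (0.440)³ = 1.270×10⁻⁶ T.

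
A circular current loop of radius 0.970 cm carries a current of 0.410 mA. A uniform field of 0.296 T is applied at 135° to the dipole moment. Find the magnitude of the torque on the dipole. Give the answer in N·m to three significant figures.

τ ≈ 2.54×10⁻⁸ N·m

Magnetic moment m = IA = Iπa² = (4.10×10⁻⁴)·π·(0.00970)² = 1.212×10⁻⁷ A·m².
Torque on a magnetic dipole: τ = mB sinθ.
τ = (1.212×10⁻⁷)(0.296)·sin135° = 2.537×10⁻⁸ N·m.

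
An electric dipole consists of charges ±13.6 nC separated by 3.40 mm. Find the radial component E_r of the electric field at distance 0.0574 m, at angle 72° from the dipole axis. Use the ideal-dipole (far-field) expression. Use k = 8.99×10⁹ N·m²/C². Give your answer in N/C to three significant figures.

Dipole moment p = qd = (1.36×10⁻⁸ C)(0.00340 m) = 4.624×10⁻¹¹ C·m.
For a dipole, E_r = (2kp cosθ)/r³.
kp/r³ = (8.99×10⁹)(4.624×10⁻¹¹)/(0.0574)³ = 2198 N/C.
E_r = 2·2198·cos72° = 1358 N/C.

E_r ≈ 1360 N/C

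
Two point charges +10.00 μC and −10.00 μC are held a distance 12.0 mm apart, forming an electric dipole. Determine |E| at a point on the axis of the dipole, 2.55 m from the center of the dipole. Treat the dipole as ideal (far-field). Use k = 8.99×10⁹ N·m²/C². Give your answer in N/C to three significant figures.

E ≈ 130 N/C

Dipole moment p = qd = (1.00×10⁻⁵ C)(0.0120 m) = 1.20×10⁻⁷ C·m.
On the dipole axis E = 2kp/r³.
E = 2·(8.99×10⁹)(1.20×10⁻⁷) / (2.55)³ = 130.1 N/C.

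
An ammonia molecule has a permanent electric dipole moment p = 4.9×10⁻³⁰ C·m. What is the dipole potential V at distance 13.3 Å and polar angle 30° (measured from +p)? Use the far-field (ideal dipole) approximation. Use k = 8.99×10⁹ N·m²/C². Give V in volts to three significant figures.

The dipole potential is V = kp cosθ / r².
V = (8.99×10⁹)(4.90×10⁻³⁰)·cos30° / (1.33×10⁻⁹)² = 0.02157 V.

V ≈ 0.0216 V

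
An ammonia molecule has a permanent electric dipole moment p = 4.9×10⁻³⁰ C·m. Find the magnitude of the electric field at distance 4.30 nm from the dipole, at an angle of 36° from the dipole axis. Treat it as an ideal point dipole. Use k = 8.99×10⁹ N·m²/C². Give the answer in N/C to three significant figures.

At angle θ the dipole field magnitude is E = (kp/r³)·√(1 + 3cos²θ).
kp/r³ = (8.99×10⁹)(4.90×10⁻³⁰) / (4.30×10⁻⁹)³ = 5.541×10⁵ N/C.
√(1 + 3cos²36°) = √(1 + 3·0.6545) = √2.9635 ≈ 1.7215.
E ≈ 5.541×10⁵ × 1.721 = 9.538×10⁵ N/C.

E ≈ 9.54×10⁵ N/C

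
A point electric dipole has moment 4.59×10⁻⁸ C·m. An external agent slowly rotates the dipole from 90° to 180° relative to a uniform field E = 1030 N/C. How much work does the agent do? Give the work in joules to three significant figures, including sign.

W_ext = ΔU = U(θ₂) − U(θ₁) = −pE cosθ₂ − (−pE cosθ₁) = pE(cosθ₁ − cosθ₂).
W = (4.59×10⁻⁸)(1030)·(cos90° − cos180°) = (4.728×10⁻⁵)·(+1.0000) = 4.728×10⁻⁵ J.

W ≈ 4.73×10⁻⁵ J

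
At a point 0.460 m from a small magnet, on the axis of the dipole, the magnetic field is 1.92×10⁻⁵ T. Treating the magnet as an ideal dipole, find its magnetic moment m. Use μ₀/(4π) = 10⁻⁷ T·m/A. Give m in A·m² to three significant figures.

On axis B = (μ₀/4π)·2m/r³, so m = Br³·4π/(μ₀·2).
m = (1.92×10⁻⁵)·(0.460)³ / (2·10⁻⁷) = 9.344 A·m².

m ≈ 9.34 A·m²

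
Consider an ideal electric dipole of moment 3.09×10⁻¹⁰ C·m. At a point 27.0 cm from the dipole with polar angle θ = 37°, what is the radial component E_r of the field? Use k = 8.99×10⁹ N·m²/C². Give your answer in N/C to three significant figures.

E_r ≈ 225 N/C

For a dipole, E_r = (2kp cosθ)/r³.
kp/r³ = (8.99×10⁹)(3.09×10⁻¹⁰)/(0.270)³ = 141.1 N/C.
E_r = 2·141.1·cos37° = 225.4 N/C.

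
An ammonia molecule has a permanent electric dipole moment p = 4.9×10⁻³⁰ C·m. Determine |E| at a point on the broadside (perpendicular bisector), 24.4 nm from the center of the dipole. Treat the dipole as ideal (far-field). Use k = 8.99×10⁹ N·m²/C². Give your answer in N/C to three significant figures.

In the equatorial plane E = kp/r³.
E = (8.99×10⁹)(4.90×10⁻³⁰) / (2.44×10⁻⁸)³ = 3032 N/C.

E ≈ 3030 N/C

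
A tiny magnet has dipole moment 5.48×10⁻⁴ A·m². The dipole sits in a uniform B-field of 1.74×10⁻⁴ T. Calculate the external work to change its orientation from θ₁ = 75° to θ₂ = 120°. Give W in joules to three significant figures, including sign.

W_ext = ΔU = −mB cosθ₂ + mB cosθ₁ = mB(cosθ₁ − cosθ₂).
W = (5.48×10⁻⁴)(1.74×10⁻⁴)·(cos75° − cos120°) = (9.535×10⁻⁸)·(+0.7588) = 7.235×10⁻⁸ J.

W ≈ 7.24×10⁻⁸ J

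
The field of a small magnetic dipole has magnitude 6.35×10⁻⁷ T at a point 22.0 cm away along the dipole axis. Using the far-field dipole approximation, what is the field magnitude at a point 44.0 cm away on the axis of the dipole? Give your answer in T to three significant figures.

B ≈ 7.94×10⁻⁸ T

Dipole fields scale as 1/r³ in the far field; the geometry is the same at both points.
B₂ = B₁ · (r₁/r₂)³ = 6.35×10⁻⁷ · (22.0/44.0)³.
(r₁/r₂)³ = (0.5)³ = 0.125.
B₂ ≈ 7.937×10⁻⁸ T.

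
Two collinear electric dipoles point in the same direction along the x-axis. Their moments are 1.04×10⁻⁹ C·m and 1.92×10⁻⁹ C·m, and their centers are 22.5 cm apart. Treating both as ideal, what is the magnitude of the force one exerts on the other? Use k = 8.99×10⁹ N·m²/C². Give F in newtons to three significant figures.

On-axis field of dipole 1 at distance r: E = 2kp₁/r³. Force on dipole 2 is F = p₂·dE/dr (gradient along axis).
dE/dr = −6kp₁/r⁴, so |F| = 6kp₁p₂/r⁴ (attractive for aligned moments).
F = 6(8.99×10⁹)(1.04×10⁻⁹)(1.92×10⁻⁹)/(0.225)⁴ = 4.203×10⁻⁵ N.

F ≈ 4.20×10⁻⁵ N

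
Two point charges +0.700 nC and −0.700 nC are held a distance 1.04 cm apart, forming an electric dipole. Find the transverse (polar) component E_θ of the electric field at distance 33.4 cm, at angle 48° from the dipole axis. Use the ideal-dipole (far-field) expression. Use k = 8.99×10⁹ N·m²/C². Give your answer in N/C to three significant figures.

E_θ ≈ 1.31 N/C

Dipole moment p = qd = (7.00×10⁻¹⁰ C)(0.0104 m) = 7.28×10⁻¹² C·m.
For a dipole, E_θ = (kp sinθ)/r³.
kp/r³ = (8.99×10⁹)(7.28×10⁻¹²)/(0.334)³ = 1.757 N/C.
E_θ = 1.757·sin48° = 1.305 N/C.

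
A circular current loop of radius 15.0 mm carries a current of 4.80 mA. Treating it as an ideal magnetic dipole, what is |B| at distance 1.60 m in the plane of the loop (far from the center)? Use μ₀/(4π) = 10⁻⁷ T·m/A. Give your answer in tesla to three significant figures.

B ≈ 8.28×10⁻¹⁴ T

Magnetic moment m = IA = Iπa² = (0.00480)·π·(0.0150)² = 3.393×10⁻⁶ A·m².
In the equatorial plane B = (μ₀/4π)·m/r³ (half the axial value).
B = (10⁻⁷)·(3.393×10⁻⁶) / (1.60)³ = 8.284×10⁻¹⁴ T.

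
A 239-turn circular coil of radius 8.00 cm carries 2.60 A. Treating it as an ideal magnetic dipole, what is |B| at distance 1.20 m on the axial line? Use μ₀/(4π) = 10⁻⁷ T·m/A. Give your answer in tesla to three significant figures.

B ≈ 1.45×10⁻⁶ T

m = NIA = NIπa² = 239·(2.60)·π·(0.0800)² = 12.49 A·m².
On axis B = (μ₀/4π)·2m/r³.
B = 2·(10⁻⁷)·(12.49) / (1.20)³ = 1.446×10⁻⁶ T.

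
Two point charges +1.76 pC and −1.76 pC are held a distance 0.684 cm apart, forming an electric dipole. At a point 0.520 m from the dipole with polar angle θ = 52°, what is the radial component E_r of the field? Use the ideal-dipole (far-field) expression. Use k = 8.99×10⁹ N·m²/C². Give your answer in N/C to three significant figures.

E_r ≈ 9.48×10⁻⁴ N/C

Dipole moment p = qd = (1.76×10⁻¹² C)(0.00684 m) = 1.204×10⁻¹⁴ C·m.
For a dipole, E_r = (2kp cosθ)/r³.
kp/r³ = (8.99×10⁹)(1.204×10⁻¹⁴)/(0.520)³ = 7.698×10⁻⁴ N/C.
E_r = 2·7.698×10⁻⁴·cos52° = 9.479×10⁻⁴ N/C.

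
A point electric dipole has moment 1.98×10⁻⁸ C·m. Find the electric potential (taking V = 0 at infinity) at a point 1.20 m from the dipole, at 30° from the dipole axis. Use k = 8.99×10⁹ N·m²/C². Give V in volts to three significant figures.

The dipole potential is V = kp cosθ / r².
V = (8.99×10⁹)(1.98×10⁻⁸)·cos30° / (1.20)² = 107.1 V.

V ≈ 107 V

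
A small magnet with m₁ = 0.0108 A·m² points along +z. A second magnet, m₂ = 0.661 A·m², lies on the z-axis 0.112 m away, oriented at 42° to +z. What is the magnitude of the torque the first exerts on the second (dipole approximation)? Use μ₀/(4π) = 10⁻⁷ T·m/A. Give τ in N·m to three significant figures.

Dipole B is on the axis of dipole A, so B₁ there is axial: B₁ = (μ₀/4π)·2m₁/r³ along +z.
B₁ = 2(10⁻⁷)(0.0108)/(0.112)³ = 1.537×10⁻⁶ T.
τ = m₂ B₁ sinθ.
τ = (0.661)(1.537×10⁻⁶)·sin42° = 6.800×10⁻⁷ N·m.

τ ≈ 6.80×10⁻⁷ N·m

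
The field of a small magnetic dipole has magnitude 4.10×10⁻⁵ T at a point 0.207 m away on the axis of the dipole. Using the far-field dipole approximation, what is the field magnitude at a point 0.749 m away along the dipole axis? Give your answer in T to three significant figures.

B ≈ 8.65×10⁻⁷ T

Dipole fields scale as 1/r³ in the far field; the geometry is the same at both points.
B₂ = B₁ · (r₁/r₂)³ = 4.10×10⁻⁵ · (0.207/0.749)³.
(r₁/r₂)³ = (0.2764)³ = 0.02111.
B₂ ≈ 8.655×10⁻⁷ T.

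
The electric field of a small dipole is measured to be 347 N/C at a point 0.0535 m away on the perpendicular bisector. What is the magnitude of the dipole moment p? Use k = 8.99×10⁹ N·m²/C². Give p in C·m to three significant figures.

In the equatorial plane E = kp/r³, so p = Er³/(k).
p = (347)·(0.0535)³ / (8.99×10⁹) = 5.911×10⁻¹² C·m.

p ≈ 5.91×10⁻¹² C·m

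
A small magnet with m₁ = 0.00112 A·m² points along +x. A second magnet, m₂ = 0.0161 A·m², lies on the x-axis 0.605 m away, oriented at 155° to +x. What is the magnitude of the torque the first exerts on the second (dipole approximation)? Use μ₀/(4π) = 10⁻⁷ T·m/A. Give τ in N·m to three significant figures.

τ ≈ 6.88×10⁻¹² N·m

Dipole B is on the axis of dipole A, so B₁ there is axial: B₁ = (μ₀/4π)·2m₁/r³ along +x.
B₁ = 2(10⁻⁷)(0.00112)/(0.605)³ = 1.012×10⁻⁹ T.
τ = m₂ B₁ sinθ.
τ = (0.0161)(1.012×10⁻⁹)·sin155° = 6.883×10⁻¹² N·m.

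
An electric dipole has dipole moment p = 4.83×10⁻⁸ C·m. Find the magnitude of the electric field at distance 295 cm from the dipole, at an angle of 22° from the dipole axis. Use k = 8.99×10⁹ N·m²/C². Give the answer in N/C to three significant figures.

At angle θ the dipole field magnitude is E = (kp/r³)·√(1 + 3cos²θ).
kp/r³ = (8.99×10⁹)(4.83×10⁻⁸) / (2.95)³ = 16.91 N/C.
√(1 + 3cos²22°) = √(1 + 3·0.8597) = √3.5790 ≈ 1.8918.
E ≈ 16.91 × 1.892 = 32.00 N/C.

E ≈ 32.0 N/C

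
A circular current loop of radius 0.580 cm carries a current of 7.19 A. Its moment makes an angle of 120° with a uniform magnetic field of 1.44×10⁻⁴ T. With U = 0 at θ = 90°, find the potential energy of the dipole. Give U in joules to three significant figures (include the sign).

U ≈ 5.47×10⁻⁸ J

Magnetic moment m = IA = Iπa² = (7.19)·π·(0.00580)² = 7.599×10⁻⁴ A·m².
U = −m·B = −mB cosθ.
U = −(7.599×10⁻⁴)(1.44×10⁻⁴)·cos120° = 5.471×10⁻⁸ J.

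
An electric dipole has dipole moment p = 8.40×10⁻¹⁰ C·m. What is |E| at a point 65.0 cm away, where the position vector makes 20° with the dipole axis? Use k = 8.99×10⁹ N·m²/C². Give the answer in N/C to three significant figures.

E ≈ 52.5 N/C

At angle θ the dipole field magnitude is E = (kp/r³)·√(1 + 3cos²θ).
kp/r³ = (8.99×10⁹)(8.40×10⁻¹⁰) / (0.650)³ = 27.50 N/C.
√(1 + 3cos²20°) = √(1 + 3·0.8830) = √3.6491 ≈ 1.9103.
E ≈ 27.50 × 1.910 = 52.53 N/C.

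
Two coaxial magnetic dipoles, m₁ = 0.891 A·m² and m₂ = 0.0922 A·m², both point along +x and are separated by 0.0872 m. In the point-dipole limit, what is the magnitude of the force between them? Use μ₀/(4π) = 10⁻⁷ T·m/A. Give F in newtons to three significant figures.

F ≈ 8.52×10⁻⁴ N

On-axis B of dipole 1: B = (μ₀/4π)·2m₁/r³. Force on dipole 2: F = m₂·dB/dr.
dB/dr = −(μ₀/4π)·6m₁/r⁴, so |F| = (μ₀/4π)·6m₁m₂/r⁴.
F = 6(10⁻⁷)(0.891)(0.0922)/(0.0872)⁴ = 8.525×10⁻⁴ N.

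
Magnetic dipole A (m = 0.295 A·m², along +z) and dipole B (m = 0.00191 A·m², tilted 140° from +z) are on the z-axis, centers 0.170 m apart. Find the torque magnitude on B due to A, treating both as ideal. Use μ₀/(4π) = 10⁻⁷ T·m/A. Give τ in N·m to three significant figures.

Dipole B is on the axis of dipole A, so B₁ there is axial: B₁ = (μ₀/4π)·2m₁/r³ along +z.
B₁ = 2(10⁻⁷)(0.295)/(0.170)³ = 1.201×10⁻⁵ T.
τ = m₂ B₁ sinθ.
τ = (0.00191)(1.201×10⁻⁵)·sin140° = 1.474×10⁻⁸ N·m.

τ ≈ 1.47×10⁻⁸ N·m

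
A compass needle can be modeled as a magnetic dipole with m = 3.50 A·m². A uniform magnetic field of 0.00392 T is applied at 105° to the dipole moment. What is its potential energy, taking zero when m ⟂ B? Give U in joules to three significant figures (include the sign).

U = −m·B = −mB cosθ.
U = −(3.50)(0.00392)·cos105° = 0.003551 J.

U ≈ 0.00355 J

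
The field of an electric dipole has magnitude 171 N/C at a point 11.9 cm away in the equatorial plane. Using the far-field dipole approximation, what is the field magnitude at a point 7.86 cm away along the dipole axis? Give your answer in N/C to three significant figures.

E ≈ 1190 N/C

Dipole fields scale as 1/r³ in the far field.
The axial field is twice the equatorial field at the same r, so the geometry factor is 2/1.
E₂ = E₁ · (2/1) · (r₁/r₂)³ = 171 · 2 · (11.9/7.86)³.
(r₁/r₂)³ = (1.514)³ = 3.47.
E₂ ≈ 1187 N/C.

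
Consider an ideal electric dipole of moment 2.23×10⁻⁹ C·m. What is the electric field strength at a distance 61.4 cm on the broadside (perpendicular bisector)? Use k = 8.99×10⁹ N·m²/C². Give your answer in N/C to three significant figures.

In the equatorial plane E = kp/r³.
E = (8.99×10⁹)(2.23×10⁻⁹) / (0.614)³ = 86.61 N/C.

E ≈ 86.6 N/C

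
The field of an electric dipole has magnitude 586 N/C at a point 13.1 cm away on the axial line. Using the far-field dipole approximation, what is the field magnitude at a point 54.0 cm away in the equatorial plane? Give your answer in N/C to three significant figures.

Dipole fields scale as 1/r³ in the far field.
The axial field is twice the equatorial field at the same r, so the geometry factor is 1/2.
E₂ = E₁ · (1/2) · (r₁/r₂)³ = 586 · 0.5 · (13.1/54.0)³.
(r₁/r₂)³ = (0.2426)³ = 0.01428.
E₂ ≈ 4.183 N/C.

E ≈ 4.18 N/C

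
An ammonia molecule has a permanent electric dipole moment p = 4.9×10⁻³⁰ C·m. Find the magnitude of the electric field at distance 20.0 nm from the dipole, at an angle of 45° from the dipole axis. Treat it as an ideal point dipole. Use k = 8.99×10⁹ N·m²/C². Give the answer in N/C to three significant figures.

E ≈ 8710 N/C

At angle θ the dipole field magnitude is E = (kp/r³)·√(1 + 3cos²θ).
kp/r³ = (8.99×10⁹)(4.90×10⁻³⁰) / (2.00×10⁻⁸)³ = 5506 N/C.
√(1 + 3cos²45°) = √(1 + 3·0.5000) = √2.5000 ≈ 1.5811.
E ≈ 5506 × 1.581 = 8706 N/C.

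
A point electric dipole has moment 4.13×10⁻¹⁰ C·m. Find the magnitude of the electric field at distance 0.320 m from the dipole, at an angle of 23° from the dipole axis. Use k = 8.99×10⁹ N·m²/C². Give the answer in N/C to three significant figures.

E ≈ 213 N/C

At angle θ the dipole field magnitude is E = (kp/r³)·√(1 + 3cos²θ).
kp/r³ = (8.99×10⁹)(4.13×10⁻¹⁰) / (0.320)³ = 113.3 N/C.
√(1 + 3cos²23°) = √(1 + 3·0.8473) = √3.5420 ≈ 1.8820.
E ≈ 113.3 × 1.882 = 213.2 N/C.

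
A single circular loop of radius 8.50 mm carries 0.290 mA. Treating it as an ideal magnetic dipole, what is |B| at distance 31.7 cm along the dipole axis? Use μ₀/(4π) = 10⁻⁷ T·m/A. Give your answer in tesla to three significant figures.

B ≈ 4.13×10⁻¹³ T

Magnetic moment m = IA = Iπa² = (2.90×10⁻⁴)·π·(0.00850)² = 6.582×10⁻⁸ A·m².
On axis B = (μ₀/4π)·2m/r³.
B = 2·(10⁻⁷)·(6.582×10⁻⁸) / (0.317)³ = 4.132×10⁻¹³ T.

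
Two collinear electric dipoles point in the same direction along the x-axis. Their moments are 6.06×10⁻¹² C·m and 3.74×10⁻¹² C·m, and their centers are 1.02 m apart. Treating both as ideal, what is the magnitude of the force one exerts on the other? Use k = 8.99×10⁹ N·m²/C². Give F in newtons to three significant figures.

F ≈ 1.13×10⁻¹² N

On-axis field of dipole 1 at distance r: E = 2kp₁/r³. Force on dipole 2 is F = p₂·dE/dr (gradient along axis).
dE/dr = −6kp₁/r⁴, so |F| = 6kp₁p₂/r⁴ (attractive for aligned moments).
F = 6(8.99×10⁹)(6.06×10⁻¹²)(3.74×10⁻¹²)/(1.02)⁴ = 1.129×10⁻¹² N.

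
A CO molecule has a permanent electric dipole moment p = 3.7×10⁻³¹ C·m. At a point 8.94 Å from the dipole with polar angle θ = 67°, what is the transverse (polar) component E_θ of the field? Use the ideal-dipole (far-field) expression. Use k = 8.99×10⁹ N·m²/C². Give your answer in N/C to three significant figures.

For a dipole, E_θ = (kp sinθ)/r³.
kp/r³ = (8.99×10⁹)(3.70×10⁻³¹)/(8.94×10⁻¹⁰)³ = 4.655×10⁶ N/C.
E_θ = 4.655×10⁶·sin67° = 4.285×10⁶ N/C.

E_θ ≈ 4.29×10⁶ N/C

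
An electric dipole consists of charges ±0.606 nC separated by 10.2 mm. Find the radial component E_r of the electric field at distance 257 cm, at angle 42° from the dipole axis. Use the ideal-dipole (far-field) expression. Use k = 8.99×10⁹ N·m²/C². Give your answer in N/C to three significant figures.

E_r ≈ 0.00487 N/C

Dipole moment p = qd = (6.06×10⁻¹⁰ C)(0.0102 m) = 6.181×10⁻¹² C·m.
For a dipole, E_r = (2kp cosθ)/r³.
kp/r³ = (8.99×10⁹)(6.181×10⁻¹²)/(2.57)³ = 0.003274 N/C.
E_r = 2·0.003274·cos42° = 0.004865 N/C.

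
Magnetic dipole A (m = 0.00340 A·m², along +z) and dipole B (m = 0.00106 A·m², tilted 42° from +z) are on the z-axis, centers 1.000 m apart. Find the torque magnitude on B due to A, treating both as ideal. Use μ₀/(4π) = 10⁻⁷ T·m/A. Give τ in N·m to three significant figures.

τ ≈ 4.82×10⁻¹³ N·m

Dipole B is on the axis of dipole A, so B₁ there is axial: B₁ = (μ₀/4π)·2m₁/r³ along +z.
B₁ = 2(10⁻⁷)(0.00340)/(1.00)³ = 6.800×10⁻¹⁰ T.
τ = m₂ B₁ sinθ.
τ = (0.00106)(6.800×10⁻¹⁰)·sin42° = 4.823×10⁻¹³ N·m.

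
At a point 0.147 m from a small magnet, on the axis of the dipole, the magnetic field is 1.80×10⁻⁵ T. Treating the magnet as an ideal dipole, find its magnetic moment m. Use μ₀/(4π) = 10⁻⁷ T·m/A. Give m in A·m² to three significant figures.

m ≈ 0.286 A·m²

On axis B = (μ₀/4π)·2m/r³, so m = Br³·4π/(μ₀·2).
m = (1.80×10⁻⁵)·(0.147)³ / (2·10⁻⁷) = 0.2859 A·m².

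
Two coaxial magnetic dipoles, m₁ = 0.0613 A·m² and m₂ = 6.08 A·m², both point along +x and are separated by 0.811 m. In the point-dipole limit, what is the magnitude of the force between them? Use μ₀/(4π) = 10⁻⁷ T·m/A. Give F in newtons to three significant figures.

On-axis B of dipole 1: B = (μ₀/4π)·2m₁/r³. Force on dipole 2: F = m₂·dB/dr.
dB/dr = −(μ₀/4π)·6m₁/r⁴, so |F| = (μ₀/4π)·6m₁m₂/r⁴.
F = 6(10⁻⁷)(0.0613)(6.08)/(0.811)⁴ = 5.169×10⁻⁷ N.

F ≈ 5.17×10⁻⁷ N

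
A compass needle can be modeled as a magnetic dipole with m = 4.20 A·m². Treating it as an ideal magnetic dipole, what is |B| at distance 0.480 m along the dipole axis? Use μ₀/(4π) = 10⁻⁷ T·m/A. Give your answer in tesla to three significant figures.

On axis B = (μ₀/4π)·2m/r³.
B = 2·(10⁻⁷)·(4.20) / (0.480)³ = 7.595×10⁻⁶ T.

B ≈ 7.60×10⁻⁶ T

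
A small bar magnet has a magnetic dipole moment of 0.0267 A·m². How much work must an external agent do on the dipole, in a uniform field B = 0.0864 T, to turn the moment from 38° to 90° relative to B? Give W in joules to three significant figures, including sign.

W_ext = ΔU = −mB cosθ₂ + mB cosθ₁ = mB(cosθ₁ − cosθ₂).
W = (0.0267)(0.0864)·(cos38° − cos90°) = (0.002307)·(+0.7880) = 0.001818 J.

W ≈ 0.00182 J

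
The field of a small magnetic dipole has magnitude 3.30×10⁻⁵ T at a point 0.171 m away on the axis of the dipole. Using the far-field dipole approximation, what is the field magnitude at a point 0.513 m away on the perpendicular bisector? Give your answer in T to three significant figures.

Dipole fields scale as 1/r³ in the far field.
The axial field is twice the equatorial field at the same r, so the geometry factor is 1/2.
B₂ = B₁ · (1/2) · (r₁/r₂)³ = 3.30×10⁻⁵ · 0.5 · (0.171/0.513)³.
(r₁/r₂)³ = (0.3333)³ = 0.03704.
B₂ ≈ 6.111×10⁻⁷ T.

B ≈ 6.11×10⁻⁷ T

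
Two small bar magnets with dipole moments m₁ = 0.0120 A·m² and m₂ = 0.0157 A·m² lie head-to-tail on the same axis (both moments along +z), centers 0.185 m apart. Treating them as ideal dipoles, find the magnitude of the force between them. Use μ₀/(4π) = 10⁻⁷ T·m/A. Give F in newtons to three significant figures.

On-axis B of dipole 1: B = (μ₀/4π)·2m₁/r³. Force on dipole 2: F = m₂·dB/dr.
dB/dr = −(μ₀/4π)·6m₁/r⁴, so |F| = (μ₀/4π)·6m₁m₂/r⁴.
F = 6(10⁻⁷)(0.0120)(0.0157)/(0.185)⁴ = 9.650×10⁻⁸ N.

F ≈ 9.65×10⁻⁸ N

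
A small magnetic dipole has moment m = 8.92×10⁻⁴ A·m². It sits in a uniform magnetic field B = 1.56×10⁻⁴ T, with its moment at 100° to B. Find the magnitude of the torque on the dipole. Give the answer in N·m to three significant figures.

Torque on a magnetic dipole: τ = mB sinθ.
τ = (8.92×10⁻⁴)(1.56×10⁻⁴)·sin100° = 1.370×10⁻⁷ N·m.

τ ≈ 1.37×10⁻⁷ N·m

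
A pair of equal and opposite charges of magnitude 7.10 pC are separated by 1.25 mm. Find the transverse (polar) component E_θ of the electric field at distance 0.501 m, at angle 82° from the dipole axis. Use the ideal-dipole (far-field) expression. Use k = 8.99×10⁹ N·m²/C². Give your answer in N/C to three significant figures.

Dipole moment p = qd = (7.10×10⁻¹² C)(0.00125 m) = 8.875×10⁻¹⁵ C·m.
For a dipole, E_θ = (kp sinθ)/r³.
kp/r³ = (8.99×10⁹)(8.875×10⁻¹⁵)/(0.501)³ = 6.345×10⁻⁴ N/C.
E_θ = 6.345×10⁻⁴·sin82° = 6.283×10⁻⁴ N/C.

E_θ ≈ 6.28×10⁻⁴ N/C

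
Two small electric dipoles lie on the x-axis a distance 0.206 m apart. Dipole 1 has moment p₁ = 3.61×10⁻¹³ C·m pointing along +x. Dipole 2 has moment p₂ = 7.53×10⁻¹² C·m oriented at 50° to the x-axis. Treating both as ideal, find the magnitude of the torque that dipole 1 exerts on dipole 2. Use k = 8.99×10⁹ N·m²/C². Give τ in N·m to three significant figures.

τ ≈ 4.28×10⁻¹² N·m

The second dipole sits on the axis of the first, so the field there is axial: E₁ = 2kp₁/r³ along +x.
E₁ = 2(8.99×10⁹)(3.61×10⁻¹³)/(0.206)³ = 0.7425 N/C.
Torque on the second dipole: τ = p₂ E₁ sinθ.
τ = (7.53×10⁻¹²)(0.7425)·sin50° = 4.283×10⁻¹² N·m.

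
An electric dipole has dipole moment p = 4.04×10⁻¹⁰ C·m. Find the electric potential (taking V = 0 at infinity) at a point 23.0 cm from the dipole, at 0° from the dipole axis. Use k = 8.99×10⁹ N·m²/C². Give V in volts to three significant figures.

The dipole potential is V = kp cosθ / r².
V = (8.99×10⁹)(4.04×10⁻¹⁰)·cos0° / (0.230)² = 68.66 V.

V ≈ 68.7 V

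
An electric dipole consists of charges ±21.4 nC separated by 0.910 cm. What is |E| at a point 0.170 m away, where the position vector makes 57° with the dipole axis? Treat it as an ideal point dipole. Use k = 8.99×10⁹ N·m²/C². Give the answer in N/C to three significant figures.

E ≈ 490 N/C

Dipole moment p = qd = (2.14×10⁻⁸ C)(0.00910 m) = 1.947×10⁻¹⁰ C·m.
At angle θ the dipole field magnitude is E = (kp/r³)·√(1 + 3cos²θ).
kp/r³ = (8.99×10⁹)(1.947×10⁻¹⁰) / (0.170)³ = 356.3 N/C.
√(1 + 3cos²57°) = √(1 + 3·0.2966) = √1.8899 ≈ 1.3747.
E ≈ 356.3 × 1.375 = 489.8 N/C.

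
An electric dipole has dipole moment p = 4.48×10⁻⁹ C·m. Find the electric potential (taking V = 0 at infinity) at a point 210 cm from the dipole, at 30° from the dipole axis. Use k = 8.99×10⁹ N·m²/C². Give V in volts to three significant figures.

V ≈ 7.91 V

The dipole potential is V = kp cosθ / r².
V = (8.99×10⁹)(4.48×10⁻⁹)·cos30° / (2.10)² = 7.909 V.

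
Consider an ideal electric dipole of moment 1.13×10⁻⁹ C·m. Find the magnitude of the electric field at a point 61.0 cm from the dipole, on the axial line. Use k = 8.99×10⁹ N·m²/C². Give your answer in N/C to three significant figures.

On the dipole axis E = 2kp/r³.
E = 2·(8.99×10⁹)(1.13×10⁻⁹) / (0.610)³ = 89.51 N/C.

E ≈ 89.5 N/C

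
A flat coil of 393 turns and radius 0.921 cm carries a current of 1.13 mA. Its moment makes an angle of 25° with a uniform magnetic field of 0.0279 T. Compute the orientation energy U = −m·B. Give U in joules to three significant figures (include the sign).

U ≈ -2.99×10⁻⁶ J

m = NIA = NIπa² = 393·(0.00113)·π·(0.00921)² = 1.183×10⁻⁴ A·m².
U = −m·B = −mB cosθ.
U = −(1.183×10⁻⁴)(0.0279)·cos25° = -2.991×10⁻⁶ J.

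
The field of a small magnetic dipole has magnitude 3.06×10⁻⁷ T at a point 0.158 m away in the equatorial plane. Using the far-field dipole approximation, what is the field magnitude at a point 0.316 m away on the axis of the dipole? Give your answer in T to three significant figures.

Dipole fields scale as 1/r³ in the far field.
The axial field is twice the equatorial field at the same r, so the geometry factor is 2/1.
B₂ = B₁ · (2/1) · (r₁/r₂)³ = 3.06×10⁻⁷ · 2 · (0.158/0.316)³.
(r₁/r₂)³ = (0.5)³ = 0.125.
B₂ ≈ 7.650×10⁻⁸ T.

B ≈ 7.65×10⁻⁸ T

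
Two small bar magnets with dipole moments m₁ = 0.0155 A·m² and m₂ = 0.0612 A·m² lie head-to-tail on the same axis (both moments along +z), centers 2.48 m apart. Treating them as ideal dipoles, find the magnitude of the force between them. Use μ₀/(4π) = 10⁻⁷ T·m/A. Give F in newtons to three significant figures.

On-axis B of dipole 1: B = (μ₀/4π)·2m₁/r³. Force on dipole 2: F = m₂·dB/dr.
dB/dr = −(μ₀/4π)·6m₁/r⁴, so |F| = (μ₀/4π)·6m₁m₂/r⁴.
F = 6(10⁻⁷)(0.0155)(0.0612)/(2.48)⁴ = 1.505×10⁻¹¹ N.

F ≈ 1.50×10⁻¹¹ N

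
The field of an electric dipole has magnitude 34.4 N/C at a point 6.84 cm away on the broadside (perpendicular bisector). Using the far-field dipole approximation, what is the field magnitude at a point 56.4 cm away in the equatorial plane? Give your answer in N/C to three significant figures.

E ≈ 0.0614 N/C

Dipole fields scale as 1/r³ in the far field; the geometry is the same at both points.
E₂ = E₁ · (r₁/r₂)³ = 34.4 · (6.84/56.4)³.
(r₁/r₂)³ = (0.1213)³ = 0.001784.
E₂ ≈ 0.06136 N/C.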